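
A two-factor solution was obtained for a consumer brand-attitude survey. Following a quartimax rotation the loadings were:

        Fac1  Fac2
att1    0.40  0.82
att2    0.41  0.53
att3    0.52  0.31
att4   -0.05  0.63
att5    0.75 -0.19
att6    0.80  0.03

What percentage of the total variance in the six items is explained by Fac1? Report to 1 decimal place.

30.1%

SS loadings for Fac1 = 0.40² + 0.41² + 0.52² + (-0.05)² + 0.75² + 0.80² = 1.8035
With 6 standardized items, total variance = 6. Proportion = 1.8035/6 = 0.3006 → 30.06%.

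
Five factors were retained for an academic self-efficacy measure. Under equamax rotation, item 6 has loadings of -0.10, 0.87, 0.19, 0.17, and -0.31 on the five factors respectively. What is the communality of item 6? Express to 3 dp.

0.928

h² = (-0.10)² + 0.87² + 0.19² + 0.17² + (-0.31)² = 0.0100 + 0.7569 + 0.0361 + 0.0289 + 0.0961 = 0.9280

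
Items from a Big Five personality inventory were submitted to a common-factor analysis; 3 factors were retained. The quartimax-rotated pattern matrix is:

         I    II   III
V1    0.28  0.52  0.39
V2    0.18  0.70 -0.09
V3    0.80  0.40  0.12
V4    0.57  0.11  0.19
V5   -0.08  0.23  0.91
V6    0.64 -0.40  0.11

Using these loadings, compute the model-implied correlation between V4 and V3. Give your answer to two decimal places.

0.52

r̂ = Σ λ_i·λ_j across factors = (0.57)(0.80) + (0.11)(0.40) + (0.19)(0.12)
  = +0.4560 +0.0440 +0.0228 = 0.5228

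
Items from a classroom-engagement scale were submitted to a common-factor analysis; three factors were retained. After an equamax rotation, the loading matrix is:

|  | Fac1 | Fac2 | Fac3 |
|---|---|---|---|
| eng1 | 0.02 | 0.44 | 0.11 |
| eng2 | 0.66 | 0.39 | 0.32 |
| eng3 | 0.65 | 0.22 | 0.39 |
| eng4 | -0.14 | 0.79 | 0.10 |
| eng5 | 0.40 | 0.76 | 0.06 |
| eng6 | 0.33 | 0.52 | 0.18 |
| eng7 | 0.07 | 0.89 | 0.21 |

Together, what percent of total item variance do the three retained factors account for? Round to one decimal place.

59.5%

Communalities: 0.2061, 0.6901, 0.6230, 0.6537, 0.7412, 0.4117, 0.8411; Σh² = 4.1669.
Total variance with 7 standardized items is 7, so the solution explains 4.1669/7 = 0.5953 = 59.53%.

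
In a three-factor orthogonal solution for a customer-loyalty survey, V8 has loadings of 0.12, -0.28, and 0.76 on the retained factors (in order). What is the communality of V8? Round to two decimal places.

0.67

h² = 0.12² + (-0.28)² + 0.76² = 0.0144 + 0.0784 + 0.5776 = 0.6704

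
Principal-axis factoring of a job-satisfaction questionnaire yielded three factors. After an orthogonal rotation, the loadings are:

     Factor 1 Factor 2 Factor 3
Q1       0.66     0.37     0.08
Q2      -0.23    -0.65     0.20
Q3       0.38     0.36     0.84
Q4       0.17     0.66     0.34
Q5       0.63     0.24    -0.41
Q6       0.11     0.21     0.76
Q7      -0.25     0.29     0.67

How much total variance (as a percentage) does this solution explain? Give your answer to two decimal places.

64.37%

Communalities: 0.5789, 0.5154, 0.9796, 0.5801, 0.6226, 0.6338, 0.5955; Σh² = 4.5059.
Total variance with 7 standardized items is 7, so the solution explains 4.5059/7 = 0.6437 = 64.37%.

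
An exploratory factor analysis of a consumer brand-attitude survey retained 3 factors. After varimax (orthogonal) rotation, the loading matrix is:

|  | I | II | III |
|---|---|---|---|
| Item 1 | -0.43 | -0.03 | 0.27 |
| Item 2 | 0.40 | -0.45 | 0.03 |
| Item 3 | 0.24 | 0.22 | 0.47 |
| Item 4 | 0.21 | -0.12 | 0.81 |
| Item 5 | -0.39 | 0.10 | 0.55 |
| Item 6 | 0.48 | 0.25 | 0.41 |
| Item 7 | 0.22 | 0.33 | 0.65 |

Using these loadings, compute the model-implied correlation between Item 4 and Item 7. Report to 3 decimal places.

r̂ = Σ λ_i·λ_j across factors = (0.21)(0.22) + (-0.12)(0.33) + (0.81)(0.65)
  = +0.0462 -0.0396 +0.5265 = 0.5331

0.533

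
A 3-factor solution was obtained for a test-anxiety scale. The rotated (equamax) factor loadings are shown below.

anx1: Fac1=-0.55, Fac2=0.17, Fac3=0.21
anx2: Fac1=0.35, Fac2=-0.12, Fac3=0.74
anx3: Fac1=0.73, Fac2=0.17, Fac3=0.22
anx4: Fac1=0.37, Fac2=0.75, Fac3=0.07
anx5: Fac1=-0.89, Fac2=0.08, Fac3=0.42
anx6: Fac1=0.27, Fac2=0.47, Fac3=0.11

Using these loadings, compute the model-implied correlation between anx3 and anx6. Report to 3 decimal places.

r̂ = Σ λ_i·λ_j across factors = (0.73)(0.27) + (0.17)(0.47) + (0.22)(0.11)
  = +0.1971 +0.0799 +0.0242 = 0.3012

0.301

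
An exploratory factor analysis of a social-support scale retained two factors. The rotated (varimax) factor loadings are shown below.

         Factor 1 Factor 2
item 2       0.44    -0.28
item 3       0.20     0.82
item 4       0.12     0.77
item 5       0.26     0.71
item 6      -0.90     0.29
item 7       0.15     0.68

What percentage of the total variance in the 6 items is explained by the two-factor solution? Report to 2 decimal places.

59.04%

SS loadings by factor: 1.1481, 2.3943; total = 3.5424.
Total variance with 6 standardized items is 6, so the solution explains 3.5424/6 = 0.5904 = 59.04%.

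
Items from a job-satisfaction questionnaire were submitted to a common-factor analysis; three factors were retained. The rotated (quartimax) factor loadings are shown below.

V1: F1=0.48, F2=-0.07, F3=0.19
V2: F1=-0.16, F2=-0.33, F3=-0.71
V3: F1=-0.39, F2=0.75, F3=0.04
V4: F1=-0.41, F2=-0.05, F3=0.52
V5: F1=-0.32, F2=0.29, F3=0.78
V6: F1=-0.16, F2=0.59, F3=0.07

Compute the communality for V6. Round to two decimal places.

h² = (-0.16)² + 0.59² + 0.07² = 0.0256 + 0.3481 + 0.0049 = 0.3786

0.38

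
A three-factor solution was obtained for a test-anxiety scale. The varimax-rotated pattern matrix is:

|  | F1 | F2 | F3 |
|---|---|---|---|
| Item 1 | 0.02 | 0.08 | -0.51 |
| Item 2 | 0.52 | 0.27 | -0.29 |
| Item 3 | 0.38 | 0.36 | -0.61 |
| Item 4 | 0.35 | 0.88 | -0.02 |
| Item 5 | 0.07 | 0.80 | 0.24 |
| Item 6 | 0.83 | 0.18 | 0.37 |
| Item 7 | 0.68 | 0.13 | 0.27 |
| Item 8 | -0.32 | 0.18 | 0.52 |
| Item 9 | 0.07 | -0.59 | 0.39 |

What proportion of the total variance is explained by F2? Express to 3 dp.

SS loadings for F2 = 0.08² + 0.27² + 0.36² + 0.88² + 0.80² + 0.18² + 0.13² + 0.18² + (-0.59)² = 2.0531
Proportion of variance = 2.0531 / 9 = 0.2281.

0.228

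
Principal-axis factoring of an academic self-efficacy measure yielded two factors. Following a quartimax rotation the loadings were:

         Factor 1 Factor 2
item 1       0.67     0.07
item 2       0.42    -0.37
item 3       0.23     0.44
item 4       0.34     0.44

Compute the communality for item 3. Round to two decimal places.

0.25

h² = 0.23² + 0.44² = 0.0529 + 0.1936 = 0.2465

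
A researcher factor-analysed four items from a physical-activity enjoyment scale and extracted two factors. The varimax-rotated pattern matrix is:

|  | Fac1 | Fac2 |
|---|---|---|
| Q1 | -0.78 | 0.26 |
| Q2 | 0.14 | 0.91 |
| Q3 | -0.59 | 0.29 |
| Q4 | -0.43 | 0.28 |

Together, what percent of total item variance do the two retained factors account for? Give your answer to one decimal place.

55.5%

SS loadings by factor: 1.1610, 1.0582; total = 2.2192.
Total variance with 4 standardized items is 4, so the solution explains 2.2192/4 = 0.5548 = 55.48%.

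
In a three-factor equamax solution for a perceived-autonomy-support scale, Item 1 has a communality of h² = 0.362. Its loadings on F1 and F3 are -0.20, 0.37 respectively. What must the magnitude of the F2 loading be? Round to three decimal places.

0.430

Under orthogonal rotation h² = Σλ², so λ_F2² = h² − (0.1769) = 0.362 − 0.1769 = 0.1851.
|λ| = √0.1851 = 0.4302.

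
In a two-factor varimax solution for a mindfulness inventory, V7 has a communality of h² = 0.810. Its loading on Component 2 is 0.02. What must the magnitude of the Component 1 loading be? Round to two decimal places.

0.90

Under orthogonal rotation h² = Σλ², so λ_Component 1² = h² − (0.0004) = 0.810 − 0.0004 = 0.8096.
|λ| = √0.8096 = 0.8998.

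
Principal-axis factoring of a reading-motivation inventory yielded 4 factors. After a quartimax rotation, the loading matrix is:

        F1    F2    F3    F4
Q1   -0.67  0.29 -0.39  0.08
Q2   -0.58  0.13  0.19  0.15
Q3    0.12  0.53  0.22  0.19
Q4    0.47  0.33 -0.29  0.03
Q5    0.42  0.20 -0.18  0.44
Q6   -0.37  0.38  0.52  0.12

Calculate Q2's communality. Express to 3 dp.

0.412

h² = (-0.58)² + 0.13² + 0.19² + 0.15² = 0.3364 + 0.0169 + 0.0361 + 0.0225 = 0.4119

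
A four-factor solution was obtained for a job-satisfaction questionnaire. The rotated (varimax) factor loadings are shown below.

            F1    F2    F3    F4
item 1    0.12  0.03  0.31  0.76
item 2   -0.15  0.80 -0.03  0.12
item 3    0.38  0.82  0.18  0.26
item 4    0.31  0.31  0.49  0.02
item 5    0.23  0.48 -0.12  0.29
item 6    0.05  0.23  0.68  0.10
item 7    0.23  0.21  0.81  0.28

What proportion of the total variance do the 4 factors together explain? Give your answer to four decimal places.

Communalities: 0.6890, 0.6778, 0.9168, 0.4327, 0.3818, 0.5278, 0.8315; Σh² = 4.4574.
Total variance with 7 standardized items is 7, so the solution explains 4.4574/7 = 0.6368.

0.6368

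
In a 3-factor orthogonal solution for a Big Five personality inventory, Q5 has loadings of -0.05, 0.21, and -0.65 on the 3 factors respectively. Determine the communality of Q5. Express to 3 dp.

h² = (-0.05)² + 0.21² + (-0.65)² = 0.0025 + 0.0441 + 0.4225 = 0.4691

0.469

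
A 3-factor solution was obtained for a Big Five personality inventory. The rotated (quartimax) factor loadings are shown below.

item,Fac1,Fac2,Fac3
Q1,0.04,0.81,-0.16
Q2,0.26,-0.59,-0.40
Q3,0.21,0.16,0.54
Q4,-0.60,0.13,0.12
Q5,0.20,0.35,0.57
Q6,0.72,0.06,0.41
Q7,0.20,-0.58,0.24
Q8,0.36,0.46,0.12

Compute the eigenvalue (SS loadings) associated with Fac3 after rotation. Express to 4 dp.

SS loadings for Fac3 = (-0.16)² + (-0.40)² + 0.54² + 0.12² + 0.57² + 0.41² + 0.24² + 0.12² = 0.0256 + 0.1600 + 0.2916 + 0.0144 + 0.3249 + 0.1681 + 0.0576 + 0.0144 = 1.0566

1.0566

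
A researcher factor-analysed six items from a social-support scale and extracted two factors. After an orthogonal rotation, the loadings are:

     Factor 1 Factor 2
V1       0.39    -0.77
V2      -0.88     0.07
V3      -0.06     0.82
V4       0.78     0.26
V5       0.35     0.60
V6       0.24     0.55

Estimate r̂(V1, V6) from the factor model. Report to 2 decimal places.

-0.33

r̂ = Σ λ_i·λ_j across factors = (0.39)(0.24) + (-0.77)(0.55)
  = +0.0936 -0.4235 = -0.3299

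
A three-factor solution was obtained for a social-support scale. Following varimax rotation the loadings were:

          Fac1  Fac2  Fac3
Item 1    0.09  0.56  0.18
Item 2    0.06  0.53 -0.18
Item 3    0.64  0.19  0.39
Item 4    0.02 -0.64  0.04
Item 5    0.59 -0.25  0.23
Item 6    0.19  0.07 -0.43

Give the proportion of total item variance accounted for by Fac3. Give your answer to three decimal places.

SS loadings for Fac3 = 0.18² + (-0.18)² + 0.39² + 0.04² + 0.23² + (-0.43)² = 0.4563
Proportion of variance = 0.4563 / 6 = 0.0760.

0.076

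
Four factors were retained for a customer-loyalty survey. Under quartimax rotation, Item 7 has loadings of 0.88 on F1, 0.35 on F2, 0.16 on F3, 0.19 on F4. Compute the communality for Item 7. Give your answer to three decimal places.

h² = 0.88² + 0.35² + 0.16² + 0.19² = 0.7744 + 0.1225 + 0.0256 + 0.0361 = 0.9586

0.959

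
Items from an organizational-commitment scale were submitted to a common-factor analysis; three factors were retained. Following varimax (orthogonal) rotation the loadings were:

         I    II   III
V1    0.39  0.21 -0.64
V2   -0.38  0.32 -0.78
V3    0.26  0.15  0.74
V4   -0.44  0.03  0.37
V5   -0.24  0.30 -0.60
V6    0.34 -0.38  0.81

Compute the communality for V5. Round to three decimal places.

0.508

h² = (-0.24)² + 0.30² + (-0.60)² = 0.0576 + 0.0900 + 0.3600 = 0.5076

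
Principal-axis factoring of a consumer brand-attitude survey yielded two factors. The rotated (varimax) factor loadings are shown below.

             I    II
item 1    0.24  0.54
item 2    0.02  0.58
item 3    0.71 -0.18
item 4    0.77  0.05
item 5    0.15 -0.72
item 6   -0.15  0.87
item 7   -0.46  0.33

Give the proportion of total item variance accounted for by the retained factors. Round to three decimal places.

SS loadings by factor: 1.4116, 2.0471; total = 3.4587.
Total variance with 7 standardized items is 7, so the solution explains 3.4587/7 = 0.4941.

0.494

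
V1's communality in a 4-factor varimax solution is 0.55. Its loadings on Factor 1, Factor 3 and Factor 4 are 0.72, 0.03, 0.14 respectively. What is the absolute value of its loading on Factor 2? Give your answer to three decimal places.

0.105

Under orthogonal rotation h² = Σλ², so λ_Factor 2² = h² − (0.5389) = 0.55 − 0.5389 = 0.0111.
|λ| = √0.0111 = 0.1054.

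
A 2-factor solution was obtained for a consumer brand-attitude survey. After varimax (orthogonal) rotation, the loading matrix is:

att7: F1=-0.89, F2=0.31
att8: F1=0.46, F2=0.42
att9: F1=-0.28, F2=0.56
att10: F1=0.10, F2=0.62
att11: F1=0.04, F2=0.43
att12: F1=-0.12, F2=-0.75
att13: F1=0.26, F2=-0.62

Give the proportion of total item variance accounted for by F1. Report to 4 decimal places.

SS loadings for F1 = (-0.89)² + 0.46² + (-0.28)² + 0.10² + 0.04² + (-0.12)² + 0.26² = 1.1757
Proportion of variance = 1.1757 / 7 = 0.1680.

0.1680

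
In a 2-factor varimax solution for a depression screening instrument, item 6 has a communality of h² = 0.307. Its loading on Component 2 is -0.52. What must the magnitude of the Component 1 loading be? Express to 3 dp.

Under orthogonal rotation h² = Σλ², so λ_Component 1² = h² − (0.2704) = 0.307 − 0.2704 = 0.0366.
|λ| = √0.0366 = 0.1913.

0.191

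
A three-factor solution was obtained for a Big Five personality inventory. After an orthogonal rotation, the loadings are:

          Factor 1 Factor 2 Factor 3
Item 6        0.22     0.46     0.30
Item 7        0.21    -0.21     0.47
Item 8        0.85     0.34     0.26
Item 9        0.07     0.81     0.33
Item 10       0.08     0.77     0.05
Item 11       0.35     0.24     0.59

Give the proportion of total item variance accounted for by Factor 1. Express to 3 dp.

0.158

SS loadings for Factor 1 = 0.22² + 0.21² + 0.85² + 0.07² + 0.08² + 0.35² = 0.9488
Proportion of variance = 0.9488 / 6 = 0.1581.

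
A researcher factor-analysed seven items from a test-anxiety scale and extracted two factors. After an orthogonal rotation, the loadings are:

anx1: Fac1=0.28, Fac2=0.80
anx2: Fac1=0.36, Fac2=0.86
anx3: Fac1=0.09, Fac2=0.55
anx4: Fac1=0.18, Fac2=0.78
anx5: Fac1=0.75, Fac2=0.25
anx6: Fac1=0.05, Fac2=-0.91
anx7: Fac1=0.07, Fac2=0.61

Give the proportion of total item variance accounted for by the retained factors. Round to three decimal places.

SS loadings by factor: 0.8184, 3.5532; total = 4.3716.
Total variance with 7 standardized items is 7, so the solution explains 4.3716/7 = 0.6245.

0.625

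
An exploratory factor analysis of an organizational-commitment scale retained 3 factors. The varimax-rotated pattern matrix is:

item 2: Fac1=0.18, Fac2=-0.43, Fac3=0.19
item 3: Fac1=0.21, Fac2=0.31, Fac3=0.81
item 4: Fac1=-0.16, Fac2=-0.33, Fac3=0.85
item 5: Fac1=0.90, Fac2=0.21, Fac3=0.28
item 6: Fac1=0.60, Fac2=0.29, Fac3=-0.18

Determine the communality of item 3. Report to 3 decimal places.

0.796

h² = 0.21² + 0.31² + 0.81² = 0.0441 + 0.0961 + 0.6561 = 0.7963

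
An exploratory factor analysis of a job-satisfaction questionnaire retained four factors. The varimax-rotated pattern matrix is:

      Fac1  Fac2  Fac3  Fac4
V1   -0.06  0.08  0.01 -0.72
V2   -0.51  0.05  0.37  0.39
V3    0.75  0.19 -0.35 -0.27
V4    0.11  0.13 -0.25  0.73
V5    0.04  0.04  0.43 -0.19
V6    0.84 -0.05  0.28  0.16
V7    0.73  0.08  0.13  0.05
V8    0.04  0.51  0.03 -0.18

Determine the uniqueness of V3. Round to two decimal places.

h² = 0.75² + 0.19² + (-0.35)² + (-0.27)² = 0.5625 + 0.0361 + 0.1225 + 0.0729 = 0.7940
Uniqueness u² = 1 − h² = 1 − 0.7940 = 0.2060

0.21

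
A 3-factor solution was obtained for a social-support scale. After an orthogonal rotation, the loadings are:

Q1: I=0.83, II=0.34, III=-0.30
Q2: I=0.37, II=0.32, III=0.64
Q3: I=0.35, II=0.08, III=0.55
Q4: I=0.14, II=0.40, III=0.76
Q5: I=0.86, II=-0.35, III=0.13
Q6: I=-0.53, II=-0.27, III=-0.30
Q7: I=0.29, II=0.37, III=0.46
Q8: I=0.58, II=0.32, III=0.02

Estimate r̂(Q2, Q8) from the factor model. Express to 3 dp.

r̂ = Σ λ_i·λ_j across factors = (0.37)(0.58) + (0.32)(0.32) + (0.64)(0.02)
  = +0.2146 +0.1024 +0.0128 = 0.3298

0.330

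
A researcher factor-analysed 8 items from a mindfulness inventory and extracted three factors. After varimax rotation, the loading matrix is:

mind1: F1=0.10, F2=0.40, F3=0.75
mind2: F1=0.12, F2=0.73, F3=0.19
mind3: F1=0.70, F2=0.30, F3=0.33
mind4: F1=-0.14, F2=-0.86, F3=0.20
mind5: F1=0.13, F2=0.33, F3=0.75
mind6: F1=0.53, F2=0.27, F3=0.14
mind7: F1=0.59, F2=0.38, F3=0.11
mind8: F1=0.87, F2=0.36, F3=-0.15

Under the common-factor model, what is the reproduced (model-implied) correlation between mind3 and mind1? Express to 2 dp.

0.44

r̂ = Σ λ_i·λ_j across factors = (0.70)(0.10) + (0.30)(0.40) + (0.33)(0.75)
  = +0.0700 +0.1200 +0.2475 = 0.4375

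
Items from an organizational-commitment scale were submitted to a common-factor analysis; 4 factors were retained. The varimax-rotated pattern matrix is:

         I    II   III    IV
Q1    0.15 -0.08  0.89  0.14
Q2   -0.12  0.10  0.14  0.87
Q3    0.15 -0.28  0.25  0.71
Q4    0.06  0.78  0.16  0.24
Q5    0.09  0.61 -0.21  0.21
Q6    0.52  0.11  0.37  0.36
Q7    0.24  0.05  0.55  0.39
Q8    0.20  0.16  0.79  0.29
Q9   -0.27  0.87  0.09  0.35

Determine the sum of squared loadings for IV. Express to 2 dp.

SS loadings for IV = 0.14² + 0.87² + 0.71² + 0.24² + 0.21² + 0.36² + 0.39² + 0.29² + 0.35² = 0.0196 + 0.7569 + 0.5041 + 0.0576 + 0.0441 + 0.1296 + 0.1521 + 0.0841 + 0.1225 = 1.8706

1.87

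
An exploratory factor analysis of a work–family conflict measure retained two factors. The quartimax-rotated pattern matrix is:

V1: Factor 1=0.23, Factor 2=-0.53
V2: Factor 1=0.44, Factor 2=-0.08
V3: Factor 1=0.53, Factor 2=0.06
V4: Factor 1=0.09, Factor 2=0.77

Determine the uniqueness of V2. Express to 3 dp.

0.800

h² = 0.44² + (-0.08)² = 0.1936 + 0.0064 = 0.2000
Uniqueness u² = 1 − h² = 1 − 0.2000 = 0.8000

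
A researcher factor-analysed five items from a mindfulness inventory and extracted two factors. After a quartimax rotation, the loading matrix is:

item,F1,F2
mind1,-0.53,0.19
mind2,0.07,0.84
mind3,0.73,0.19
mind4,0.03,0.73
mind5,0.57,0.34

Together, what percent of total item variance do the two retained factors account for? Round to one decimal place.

51.4%

SS loadings by factor: 1.1445, 1.4263; total = 2.5708.
Total variance with 5 standardized items is 5, so the solution explains 2.5708/5 = 0.5142 = 51.42%.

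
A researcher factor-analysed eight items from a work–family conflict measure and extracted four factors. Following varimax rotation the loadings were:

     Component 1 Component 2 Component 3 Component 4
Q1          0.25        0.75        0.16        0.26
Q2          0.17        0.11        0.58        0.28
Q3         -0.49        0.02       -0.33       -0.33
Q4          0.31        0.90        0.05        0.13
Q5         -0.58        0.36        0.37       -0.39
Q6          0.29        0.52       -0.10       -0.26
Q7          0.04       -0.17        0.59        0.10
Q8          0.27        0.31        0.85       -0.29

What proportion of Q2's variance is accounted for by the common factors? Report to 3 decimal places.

h² = 0.17² + 0.11² + 0.58² + 0.28² = 0.0289 + 0.0121 + 0.3364 + 0.0784 = 0.4558

0.456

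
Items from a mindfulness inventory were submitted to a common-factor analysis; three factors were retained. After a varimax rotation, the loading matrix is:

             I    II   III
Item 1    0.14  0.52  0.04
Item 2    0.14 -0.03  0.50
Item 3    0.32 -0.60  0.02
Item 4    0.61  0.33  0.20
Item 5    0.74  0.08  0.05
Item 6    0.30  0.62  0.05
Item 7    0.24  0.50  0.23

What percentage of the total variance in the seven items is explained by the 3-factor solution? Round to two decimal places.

42.00%

SS loadings by factor: 1.2089, 1.3810, 0.3499; total = 2.9398.
Total variance with 7 standardized items is 7, so the solution explains 2.9398/7 = 0.4200 = 42.00%.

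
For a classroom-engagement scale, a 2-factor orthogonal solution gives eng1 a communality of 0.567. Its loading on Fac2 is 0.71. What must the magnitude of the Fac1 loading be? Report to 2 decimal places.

Under orthogonal rotation h² = Σλ², so λ_Fac1² = h² − (0.5041) = 0.567 − 0.5041 = 0.0629.
|λ| = √0.0629 = 0.2508.

0.25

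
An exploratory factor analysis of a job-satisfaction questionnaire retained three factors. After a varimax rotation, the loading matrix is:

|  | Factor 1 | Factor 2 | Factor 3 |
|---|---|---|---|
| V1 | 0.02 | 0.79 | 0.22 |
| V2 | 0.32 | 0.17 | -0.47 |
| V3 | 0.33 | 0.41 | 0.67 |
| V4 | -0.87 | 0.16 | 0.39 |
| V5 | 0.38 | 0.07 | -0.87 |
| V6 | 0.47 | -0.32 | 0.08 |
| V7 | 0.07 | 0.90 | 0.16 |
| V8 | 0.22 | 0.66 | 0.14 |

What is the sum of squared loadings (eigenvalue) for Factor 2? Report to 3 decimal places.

2.200

SS loadings for Factor 2 = 0.79² + 0.17² + 0.41² + 0.16² + 0.07² + (-0.32)² + 0.90² + 0.66² = 0.6241 + 0.0289 + 0.1681 + 0.0256 + 0.0049 + 0.1024 + 0.8100 + 0.4356 = 2.1996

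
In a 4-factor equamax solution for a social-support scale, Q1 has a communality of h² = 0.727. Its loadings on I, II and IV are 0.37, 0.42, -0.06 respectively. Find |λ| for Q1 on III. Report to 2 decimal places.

Under orthogonal rotation h² = Σλ², so λ_III² = h² − (0.3169) = 0.727 − 0.3169 = 0.4101.
|λ| = √0.4101 = 0.6404.

0.64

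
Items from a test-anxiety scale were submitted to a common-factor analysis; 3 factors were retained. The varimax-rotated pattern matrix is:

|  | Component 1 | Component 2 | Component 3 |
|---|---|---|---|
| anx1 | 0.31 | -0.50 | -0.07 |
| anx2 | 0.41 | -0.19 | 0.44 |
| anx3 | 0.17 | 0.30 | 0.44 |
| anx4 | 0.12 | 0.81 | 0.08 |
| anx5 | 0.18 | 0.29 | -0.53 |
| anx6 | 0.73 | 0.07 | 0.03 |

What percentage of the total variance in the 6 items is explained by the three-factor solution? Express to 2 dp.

44.57%

Communalities: 0.3510, 0.3978, 0.3125, 0.6769, 0.3974, 0.5387; Σh² = 2.6743.
Total variance with 6 standardized items is 6, so the solution explains 2.6743/6 = 0.4457 = 44.57%.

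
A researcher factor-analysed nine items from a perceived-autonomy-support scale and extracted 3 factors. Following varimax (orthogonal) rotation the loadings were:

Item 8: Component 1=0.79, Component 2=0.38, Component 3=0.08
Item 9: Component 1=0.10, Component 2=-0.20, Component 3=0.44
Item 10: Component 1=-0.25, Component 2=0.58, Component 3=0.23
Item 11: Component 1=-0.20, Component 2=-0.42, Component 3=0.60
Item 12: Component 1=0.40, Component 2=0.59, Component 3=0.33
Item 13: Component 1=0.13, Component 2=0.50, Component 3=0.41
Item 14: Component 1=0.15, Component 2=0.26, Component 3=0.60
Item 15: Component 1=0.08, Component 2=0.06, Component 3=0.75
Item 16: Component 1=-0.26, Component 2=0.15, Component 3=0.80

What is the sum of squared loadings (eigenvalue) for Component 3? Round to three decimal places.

SS loadings for Component 3 = 0.08² + 0.44² + 0.23² + 0.60² + 0.33² + 0.41² + 0.60² + 0.75² + 0.80² = 0.0064 + 0.1936 + 0.0529 + 0.3600 + 0.1089 + 0.1681 + 0.3600 + 0.5625 + 0.6400 = 2.4524

2.452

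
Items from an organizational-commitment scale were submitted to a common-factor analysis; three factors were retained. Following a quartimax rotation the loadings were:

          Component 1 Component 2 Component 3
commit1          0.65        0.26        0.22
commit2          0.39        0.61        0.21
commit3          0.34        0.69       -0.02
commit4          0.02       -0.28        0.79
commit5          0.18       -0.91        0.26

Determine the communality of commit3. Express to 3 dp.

0.592

h² = 0.34² + 0.69² + (-0.02)² = 0.1156 + 0.4761 + 0.0004 = 0.5921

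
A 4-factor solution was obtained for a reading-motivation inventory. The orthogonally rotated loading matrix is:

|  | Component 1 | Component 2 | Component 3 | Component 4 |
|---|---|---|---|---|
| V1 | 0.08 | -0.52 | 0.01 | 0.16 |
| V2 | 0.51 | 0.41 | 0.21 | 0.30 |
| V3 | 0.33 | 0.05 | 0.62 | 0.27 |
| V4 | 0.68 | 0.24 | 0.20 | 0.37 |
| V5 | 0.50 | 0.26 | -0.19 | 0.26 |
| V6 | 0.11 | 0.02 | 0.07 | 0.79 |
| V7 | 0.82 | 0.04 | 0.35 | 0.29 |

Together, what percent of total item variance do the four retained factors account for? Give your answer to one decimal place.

58.2%

SS loadings by factor: 1.7723, 0.5682, 0.6321, 1.1012; total = 4.0738.
Total variance with 7 standardized items is 7, so the solution explains 4.0738/7 = 0.5820 = 58.20%.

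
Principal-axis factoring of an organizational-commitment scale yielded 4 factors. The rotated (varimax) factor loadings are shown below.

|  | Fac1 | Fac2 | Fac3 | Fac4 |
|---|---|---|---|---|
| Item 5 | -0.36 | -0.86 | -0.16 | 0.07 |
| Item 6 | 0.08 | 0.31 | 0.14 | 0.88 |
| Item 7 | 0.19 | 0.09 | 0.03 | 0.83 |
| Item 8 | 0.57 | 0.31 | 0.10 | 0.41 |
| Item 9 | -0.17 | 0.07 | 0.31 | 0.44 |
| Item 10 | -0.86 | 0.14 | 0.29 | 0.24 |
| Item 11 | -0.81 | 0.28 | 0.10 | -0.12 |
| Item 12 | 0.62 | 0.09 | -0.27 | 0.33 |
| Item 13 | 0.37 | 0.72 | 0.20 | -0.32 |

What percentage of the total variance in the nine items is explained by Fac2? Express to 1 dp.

SS loadings for Fac2 = (-0.86)² + 0.31² + 0.09² + 0.31² + 0.07² + 0.14² + 0.28² + 0.09² + 0.72² = 1.5693
With 9 standardized items, total variance = 9. Proportion = 1.5693/9 = 0.1744 → 17.44%.

17.4%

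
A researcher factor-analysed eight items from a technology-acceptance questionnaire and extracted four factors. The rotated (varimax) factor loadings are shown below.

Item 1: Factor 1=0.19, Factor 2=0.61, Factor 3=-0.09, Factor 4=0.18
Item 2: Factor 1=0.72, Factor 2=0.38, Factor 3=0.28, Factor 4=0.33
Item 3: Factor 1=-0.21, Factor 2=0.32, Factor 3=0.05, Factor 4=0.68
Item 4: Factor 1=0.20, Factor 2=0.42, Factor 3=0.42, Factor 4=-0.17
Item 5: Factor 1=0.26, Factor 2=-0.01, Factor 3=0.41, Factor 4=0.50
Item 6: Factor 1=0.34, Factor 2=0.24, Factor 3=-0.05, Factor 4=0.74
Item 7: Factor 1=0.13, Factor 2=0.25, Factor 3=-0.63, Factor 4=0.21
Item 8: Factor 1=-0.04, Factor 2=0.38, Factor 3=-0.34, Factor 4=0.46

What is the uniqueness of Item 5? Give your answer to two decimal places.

h² = 0.26² + (-0.01)² + 0.41² + 0.50² = 0.0676 + 0.0001 + 0.1681 + 0.2500 = 0.4858
Uniqueness u² = 1 − h² = 1 − 0.4858 = 0.5142

0.51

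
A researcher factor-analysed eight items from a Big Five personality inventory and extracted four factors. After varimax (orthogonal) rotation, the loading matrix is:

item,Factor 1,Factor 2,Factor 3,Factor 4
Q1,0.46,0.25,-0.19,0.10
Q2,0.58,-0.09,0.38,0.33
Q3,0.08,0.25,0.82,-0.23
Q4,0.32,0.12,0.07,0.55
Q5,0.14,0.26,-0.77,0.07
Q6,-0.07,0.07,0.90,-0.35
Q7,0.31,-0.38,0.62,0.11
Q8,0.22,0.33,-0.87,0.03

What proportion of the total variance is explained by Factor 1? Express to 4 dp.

SS loadings for Factor 1 = 0.46² + 0.58² + 0.08² + 0.32² + 0.14² + (-0.07)² + 0.31² + 0.22² = 0.8258
Proportion of variance = 0.8258 / 8 = 0.1032.

0.1032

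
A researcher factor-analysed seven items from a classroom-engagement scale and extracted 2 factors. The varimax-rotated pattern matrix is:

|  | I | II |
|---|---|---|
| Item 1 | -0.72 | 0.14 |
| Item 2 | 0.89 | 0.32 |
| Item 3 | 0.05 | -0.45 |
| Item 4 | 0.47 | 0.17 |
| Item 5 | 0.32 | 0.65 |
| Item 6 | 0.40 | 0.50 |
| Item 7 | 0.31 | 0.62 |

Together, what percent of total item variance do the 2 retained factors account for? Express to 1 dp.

SS loadings by factor: 1.8924, 1.4103; total = 3.3027.
Total variance with 7 standardized items is 7, so the solution explains 3.3027/7 = 0.4718 = 47.18%.

47.2%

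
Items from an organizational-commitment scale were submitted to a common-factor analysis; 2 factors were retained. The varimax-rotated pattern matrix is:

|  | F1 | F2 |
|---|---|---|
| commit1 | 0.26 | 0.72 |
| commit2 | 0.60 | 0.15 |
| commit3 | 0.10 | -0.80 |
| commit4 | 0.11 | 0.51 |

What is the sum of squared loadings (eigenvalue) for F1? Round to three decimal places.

SS loadings for F1 = 0.26² + 0.60² + 0.10² + 0.11² = 0.0676 + 0.3600 + 0.0100 + 0.0121 = 0.4497

0.450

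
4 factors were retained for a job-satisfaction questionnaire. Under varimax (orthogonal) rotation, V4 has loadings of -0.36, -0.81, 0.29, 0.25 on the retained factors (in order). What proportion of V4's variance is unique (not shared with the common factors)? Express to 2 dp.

0.07

h² = (-0.36)² + (-0.81)² + 0.29² + 0.25² = 0.1296 + 0.6561 + 0.0841 + 0.0625 = 0.9323
Uniqueness u² = 1 − h² = 1 − 0.9323 = 0.0677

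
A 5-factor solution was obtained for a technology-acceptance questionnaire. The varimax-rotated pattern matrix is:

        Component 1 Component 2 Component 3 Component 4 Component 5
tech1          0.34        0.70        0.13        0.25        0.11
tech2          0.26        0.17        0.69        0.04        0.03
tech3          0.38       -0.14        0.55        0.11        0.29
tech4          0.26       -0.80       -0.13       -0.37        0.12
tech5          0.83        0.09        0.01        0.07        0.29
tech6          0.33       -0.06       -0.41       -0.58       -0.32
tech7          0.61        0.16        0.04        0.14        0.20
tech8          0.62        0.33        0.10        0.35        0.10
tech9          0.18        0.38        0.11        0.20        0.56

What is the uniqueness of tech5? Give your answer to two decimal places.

0.21

h² = 0.83² + 0.09² + 0.01² + 0.07² + 0.29² = 0.6889 + 0.0081 + 0.0001 + 0.0049 + 0.0841 = 0.7861
Uniqueness u² = 1 − h² = 1 − 0.7861 = 0.2139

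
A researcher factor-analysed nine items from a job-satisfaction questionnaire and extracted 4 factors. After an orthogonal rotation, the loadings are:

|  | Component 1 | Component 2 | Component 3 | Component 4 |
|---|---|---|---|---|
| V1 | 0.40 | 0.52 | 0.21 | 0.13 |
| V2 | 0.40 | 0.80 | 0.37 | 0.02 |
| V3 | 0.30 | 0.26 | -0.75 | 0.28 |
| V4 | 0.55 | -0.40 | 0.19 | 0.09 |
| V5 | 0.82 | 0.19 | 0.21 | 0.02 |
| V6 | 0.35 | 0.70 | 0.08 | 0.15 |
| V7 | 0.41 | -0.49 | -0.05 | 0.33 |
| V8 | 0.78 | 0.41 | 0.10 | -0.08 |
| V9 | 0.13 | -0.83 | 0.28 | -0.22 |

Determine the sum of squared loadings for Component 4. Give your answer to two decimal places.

0.29

SS loadings for Component 4 = 0.13² + 0.02² + 0.28² + 0.09² + 0.02² + 0.15² + 0.33² + (-0.08)² + (-0.22)² = 0.0169 + 0.0004 + 0.0784 + 0.0081 + 0.0004 + 0.0225 + 0.1089 + 0.0064 + 0.0484 = 0.2904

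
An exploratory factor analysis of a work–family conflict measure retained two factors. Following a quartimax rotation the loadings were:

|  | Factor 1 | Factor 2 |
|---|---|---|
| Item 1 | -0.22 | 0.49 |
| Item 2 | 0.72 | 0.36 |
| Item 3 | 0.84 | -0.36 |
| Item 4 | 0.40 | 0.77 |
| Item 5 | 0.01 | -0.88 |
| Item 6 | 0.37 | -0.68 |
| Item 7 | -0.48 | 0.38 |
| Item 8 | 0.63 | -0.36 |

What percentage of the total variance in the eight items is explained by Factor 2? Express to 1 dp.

SS loadings for Factor 2 = 0.49² + 0.36² + (-0.36)² + 0.77² + (-0.88)² + (-0.68)² + 0.38² + (-0.36)² = 2.6030
With 8 standardized items, total variance = 8. Proportion = 2.6030/8 = 0.3254 → 32.54%.

32.5%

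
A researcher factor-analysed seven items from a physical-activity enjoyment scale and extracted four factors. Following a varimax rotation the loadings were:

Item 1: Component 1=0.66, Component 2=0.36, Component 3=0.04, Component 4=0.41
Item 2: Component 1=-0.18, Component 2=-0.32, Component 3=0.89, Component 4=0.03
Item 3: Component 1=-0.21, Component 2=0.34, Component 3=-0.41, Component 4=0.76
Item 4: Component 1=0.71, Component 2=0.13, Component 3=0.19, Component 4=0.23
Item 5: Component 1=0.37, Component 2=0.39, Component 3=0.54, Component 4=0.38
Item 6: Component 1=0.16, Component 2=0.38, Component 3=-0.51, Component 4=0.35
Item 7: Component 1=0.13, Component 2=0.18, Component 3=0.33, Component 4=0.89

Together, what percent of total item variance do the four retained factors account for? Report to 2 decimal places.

Communalities: 0.7349, 0.9278, 0.9054, 0.6100, 0.7250, 0.5526, 0.9503; Σh² = 5.4060.
Total variance with 7 standardized items is 7, so the solution explains 5.4060/7 = 0.7723 = 77.23%.

77.23%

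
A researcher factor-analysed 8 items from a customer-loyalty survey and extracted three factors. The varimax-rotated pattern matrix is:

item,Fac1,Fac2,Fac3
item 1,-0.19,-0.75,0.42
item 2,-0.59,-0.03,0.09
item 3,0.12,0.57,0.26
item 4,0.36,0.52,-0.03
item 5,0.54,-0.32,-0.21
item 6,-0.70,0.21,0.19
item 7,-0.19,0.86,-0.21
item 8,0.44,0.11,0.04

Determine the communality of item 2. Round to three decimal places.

h² = (-0.59)² + (-0.03)² + 0.09² = 0.3481 + 0.0009 + 0.0081 = 0.3571

0.357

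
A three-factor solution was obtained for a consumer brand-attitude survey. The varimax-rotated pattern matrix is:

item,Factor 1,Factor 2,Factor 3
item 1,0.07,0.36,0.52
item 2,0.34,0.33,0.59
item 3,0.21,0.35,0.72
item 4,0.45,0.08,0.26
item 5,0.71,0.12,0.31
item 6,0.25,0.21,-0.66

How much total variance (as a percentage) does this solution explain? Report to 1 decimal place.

Communalities: 0.4049, 0.5726, 0.6850, 0.2765, 0.6146, 0.5422; Σh² = 3.0958.
Total variance with 6 standardized items is 6, so the solution explains 3.0958/6 = 0.5160 = 51.60%.

51.6%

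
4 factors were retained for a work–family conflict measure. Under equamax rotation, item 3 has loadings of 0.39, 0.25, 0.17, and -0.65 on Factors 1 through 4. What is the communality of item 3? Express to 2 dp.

h² = 0.39² + 0.25² + 0.17² + (-0.65)² = 0.1521 + 0.0625 + 0.0289 + 0.4225 = 0.6660

0.67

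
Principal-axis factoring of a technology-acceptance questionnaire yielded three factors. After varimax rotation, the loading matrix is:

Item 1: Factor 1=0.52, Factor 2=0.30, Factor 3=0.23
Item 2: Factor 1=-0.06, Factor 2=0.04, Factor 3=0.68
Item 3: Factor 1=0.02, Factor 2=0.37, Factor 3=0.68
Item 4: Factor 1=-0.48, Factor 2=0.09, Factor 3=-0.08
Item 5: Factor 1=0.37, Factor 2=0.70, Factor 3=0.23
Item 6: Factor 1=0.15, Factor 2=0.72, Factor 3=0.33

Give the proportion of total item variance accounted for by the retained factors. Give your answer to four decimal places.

0.5092

SS loadings by factor: 0.6642, 1.2450, 1.1459; total = 3.0551.
Total variance with 6 standardized items is 6, so the solution explains 3.0551/6 = 0.5092.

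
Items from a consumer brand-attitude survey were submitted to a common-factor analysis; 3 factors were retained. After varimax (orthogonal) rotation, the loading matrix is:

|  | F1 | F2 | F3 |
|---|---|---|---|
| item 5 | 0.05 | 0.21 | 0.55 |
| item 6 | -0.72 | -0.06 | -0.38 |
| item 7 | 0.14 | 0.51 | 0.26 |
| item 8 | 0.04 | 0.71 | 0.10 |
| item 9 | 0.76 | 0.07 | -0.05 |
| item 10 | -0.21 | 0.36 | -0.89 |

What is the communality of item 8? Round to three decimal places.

h² = 0.04² + 0.71² + 0.10² = 0.0016 + 0.5041 + 0.0100 = 0.5157

0.516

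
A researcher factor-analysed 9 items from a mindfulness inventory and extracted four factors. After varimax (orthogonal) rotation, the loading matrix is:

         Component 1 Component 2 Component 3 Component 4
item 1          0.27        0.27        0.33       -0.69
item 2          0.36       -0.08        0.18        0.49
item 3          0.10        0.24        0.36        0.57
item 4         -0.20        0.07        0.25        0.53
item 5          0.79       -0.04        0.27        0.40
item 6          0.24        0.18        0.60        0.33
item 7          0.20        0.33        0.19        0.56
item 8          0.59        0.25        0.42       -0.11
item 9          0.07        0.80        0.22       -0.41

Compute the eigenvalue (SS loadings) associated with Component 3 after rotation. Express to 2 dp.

SS loadings for Component 3 = 0.33² + 0.18² + 0.36² + 0.25² + 0.27² + 0.60² + 0.19² + 0.42² + 0.22² = 0.1089 + 0.0324 + 0.1296 + 0.0625 + 0.0729 + 0.3600 + 0.0361 + 0.1764 + 0.0484 = 1.0272

1.03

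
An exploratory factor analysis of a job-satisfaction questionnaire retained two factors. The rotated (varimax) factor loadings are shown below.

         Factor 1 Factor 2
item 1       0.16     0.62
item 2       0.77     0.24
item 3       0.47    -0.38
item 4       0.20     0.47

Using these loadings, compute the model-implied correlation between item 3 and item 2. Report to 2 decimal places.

r̂ = Σ λ_i·λ_j across factors = (0.47)(0.77) + (-0.38)(0.24)
  = +0.3619 -0.0912 = 0.2707

0.27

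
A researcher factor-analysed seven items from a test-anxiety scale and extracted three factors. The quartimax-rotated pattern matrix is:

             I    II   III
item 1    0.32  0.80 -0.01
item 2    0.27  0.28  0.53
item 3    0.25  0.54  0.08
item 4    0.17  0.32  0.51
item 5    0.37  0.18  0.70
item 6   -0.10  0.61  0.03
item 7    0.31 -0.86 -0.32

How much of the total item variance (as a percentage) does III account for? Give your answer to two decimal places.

SS loadings for III = (-0.01)² + 0.53² + 0.08² + 0.51² + 0.70² + 0.03² + (-0.32)² = 1.1408
With 7 standardized items, total variance = 7. Proportion = 1.1408/7 = 0.1630 → 16.30%.

16.30%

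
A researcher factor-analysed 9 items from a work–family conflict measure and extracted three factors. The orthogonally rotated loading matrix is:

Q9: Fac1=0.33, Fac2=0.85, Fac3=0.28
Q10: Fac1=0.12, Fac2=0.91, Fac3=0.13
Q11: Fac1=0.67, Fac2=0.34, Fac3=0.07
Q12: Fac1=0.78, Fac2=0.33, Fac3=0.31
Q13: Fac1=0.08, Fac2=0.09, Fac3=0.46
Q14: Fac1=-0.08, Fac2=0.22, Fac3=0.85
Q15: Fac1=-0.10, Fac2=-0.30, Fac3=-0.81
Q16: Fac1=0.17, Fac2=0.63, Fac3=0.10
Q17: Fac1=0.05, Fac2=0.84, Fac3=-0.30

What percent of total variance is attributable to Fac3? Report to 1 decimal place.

SS loadings for Fac3 = 0.28² + 0.13² + 0.07² + 0.31² + 0.46² + 0.85² + (-0.81)² + 0.10² + (-0.30)² = 1.8865
With 9 standardized items, total variance = 9. Proportion = 1.8865/9 = 0.2096 → 20.96%.

21.0%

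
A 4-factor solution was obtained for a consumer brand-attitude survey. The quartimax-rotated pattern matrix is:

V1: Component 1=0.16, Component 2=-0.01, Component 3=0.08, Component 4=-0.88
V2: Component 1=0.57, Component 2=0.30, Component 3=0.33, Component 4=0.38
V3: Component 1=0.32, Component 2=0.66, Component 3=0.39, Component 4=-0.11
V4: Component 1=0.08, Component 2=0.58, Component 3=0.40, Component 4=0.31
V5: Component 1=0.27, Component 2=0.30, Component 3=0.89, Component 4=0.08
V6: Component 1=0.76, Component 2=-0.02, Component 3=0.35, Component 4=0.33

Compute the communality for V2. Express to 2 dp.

h² = 0.57² + 0.30² + 0.33² + 0.38² = 0.3249 + 0.0900 + 0.1089 + 0.1444 = 0.6682

0.67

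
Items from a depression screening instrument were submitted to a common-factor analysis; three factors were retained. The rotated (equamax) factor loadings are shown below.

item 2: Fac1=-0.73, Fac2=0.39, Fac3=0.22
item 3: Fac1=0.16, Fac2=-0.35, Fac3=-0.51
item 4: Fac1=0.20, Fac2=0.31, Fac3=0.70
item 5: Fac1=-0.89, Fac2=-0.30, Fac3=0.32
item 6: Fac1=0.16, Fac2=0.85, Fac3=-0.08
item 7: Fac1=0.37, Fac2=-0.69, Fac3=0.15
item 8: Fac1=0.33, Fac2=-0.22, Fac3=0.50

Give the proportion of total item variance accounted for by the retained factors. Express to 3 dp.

Communalities: 0.7334, 0.4082, 0.6261, 0.9845, 0.7545, 0.6355, 0.4073; Σh² = 4.5495.
Total variance with 7 standardized items is 7, so the solution explains 4.5495/7 = 0.6499.

0.650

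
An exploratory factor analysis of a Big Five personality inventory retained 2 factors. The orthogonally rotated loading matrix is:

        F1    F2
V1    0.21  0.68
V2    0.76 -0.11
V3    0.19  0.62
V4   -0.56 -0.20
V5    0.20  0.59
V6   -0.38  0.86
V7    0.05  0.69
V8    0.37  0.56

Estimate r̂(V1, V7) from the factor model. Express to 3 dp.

r̂ = Σ λ_i·λ_j across factors = (0.21)(0.05) + (0.68)(0.69)
  = +0.0105 +0.4692 = 0.4797

0.480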